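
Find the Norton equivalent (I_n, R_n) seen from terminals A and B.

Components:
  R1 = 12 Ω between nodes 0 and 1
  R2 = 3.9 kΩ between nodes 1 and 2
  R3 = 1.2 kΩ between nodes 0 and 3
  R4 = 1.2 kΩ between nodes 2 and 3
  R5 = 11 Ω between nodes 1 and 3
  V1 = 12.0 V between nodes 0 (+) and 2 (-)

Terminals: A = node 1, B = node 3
Find the Thévenin equivalent first; then I_n = V_th/R_th and R_n = R_th.
Step 1 — V_th is the open-circuit voltage V_A - V_B (nothing connected across the terminals).
Nodal analysis, taking node 2 as the 0 V reference.
Source V1 fixes V_0 = 12 V.
KCL at each unknown node (sum of currents leaving = 0; resistances in Ω):
  Node 1: (V_1 - 12)/12 + (V_1 - 0)/3900 + (V_1 - V_3)/11 = 0
  Node 3: (V_3 - 12)/1200 + (V_3 - 0)/1200 + (V_3 - V_1)/11 = 0
Collecting terms (coefficients in siemens):
  0.1745·V_1 - 0.09091·V_3 = 1
  0.09258·V_3 - 0.09091·V_1 = 0.01
Determinant D = (0.1745)(0.09258) - (-0.09091)(-0.09091) = 0.00789
V_1 = [(1)(0.09258) - (-0.09091)(0.01)]/D = 11.85 V
V_3 = [(0.1745)(0.01) - (1)(-0.09091)]/D = 11.74 V
V_th = V_1 - V_3 = 11.85 - 11.74 = 0.1053 V
Step 2 — R_th: zero the source — replace V1 by a short circuit (node 2 merges into node 0) — and find the resistance seen between A (node 1) and B (node 3).
Reduce the network between node 1 (A) and node 3 (B) by series/parallel combination:
  Rp1 = R1 ‖ R2 (parallel, both between nodes 0 and 1) = 1/(1/12 + 1/3900) = 11.96 Ω
  Rp2 = R3 ‖ R4 (parallel, both between nodes 0 and 3) = 1/(1/1200 + 1/1200) = 600 Ω
  Rs1 = Rp1 + Rp2 (series, joined only at node 0) = 11.96 + 600 = 612 Ω
  Rp3 = R5 ‖ Rs1 (parallel, both between nodes 1 and 3) = 1/(1/11 + 1/612) = 10.81 Ω
R_th = 10.81 Ω
I_n = V_th/R_th = 0.1053/10.81 = 0.009744 A, and R_n = R_th = 10.81 Ω

Final answer: I_n = 0.009744 A, R_n = 10.81 Ω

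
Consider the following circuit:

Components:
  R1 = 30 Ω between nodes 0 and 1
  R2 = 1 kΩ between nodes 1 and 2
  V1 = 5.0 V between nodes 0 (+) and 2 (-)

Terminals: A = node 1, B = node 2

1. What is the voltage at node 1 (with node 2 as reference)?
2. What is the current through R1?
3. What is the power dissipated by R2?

Nodal analysis, taking node 2 as the 0 V reference.
Source V1 fixes V_0 = 5 V.
KCL at each unknown node (sum of currents leaving = 0; resistances in Ω):
  Node 1: (V_1 - 5)/30 + (V_1 - 0)/1000 = 0
Collecting terms: 0.03433 × V_1 = 0.1667  =>  V_1 = 4.854 V
Part 1:
  Read off the nodal solution: V_1 = 4.854 V
Part 2:
  I_R1 = (V_0 - V_1)/R1 = (5 - 4.854)/30 = 0.004854 A
  Magnitude: I_R1 = 0.004854 A
Part 3:
  I_R2 = (V_1 - V_2)/R2 = (4.854 - 0)/1000 = 0.004854 A
  P_R2 = I_R2² × R2 = (0.004854)² × 1000 = 0.02356 W

Final answers:
1. V_1 = 4.854 V
2. I_R1 = 0.004854 A
3. P_R2 = 0.02356 W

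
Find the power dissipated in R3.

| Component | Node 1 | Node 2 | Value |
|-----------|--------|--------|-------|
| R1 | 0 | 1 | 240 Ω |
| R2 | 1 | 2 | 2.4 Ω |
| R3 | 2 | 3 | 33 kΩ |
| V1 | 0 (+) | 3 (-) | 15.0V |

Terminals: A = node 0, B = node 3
Nodal analysis, taking node 3 as the 0 V reference.
Source V1 fixes V_0 = 15 V.
KCL at each unknown node (sum of currents leaving = 0; resistances in Ω):
  Node 1: (V_1 - 15)/240 + (V_1 - V_2)/2.4 = 0
  Node 2: (V_2 - V_1)/2.4 + (V_2 - 0)/33000 = 0
Collecting terms (coefficients in siemens):
  0.4208·V_1 - 0.4167·V_2 = 0.0625
  0.4167·V_2 - 0.4167·V_1 = 0
Determinant D = (0.4208)(0.4167) - (-0.4167)(-0.4167) = 0.001749
V_1 = [(0.0625)(0.4167) - (-0.4167)(0)]/D = 14.89 V
V_2 = [(0.4208)(0) - (0.0625)(-0.4167)]/D = 14.89 V
I_R3 = (V_2 - V_3)/R3 = (14.89 - 0)/33000 = 0.0004512 A
P_R3 = I_R3² × R3 = (0.0004512)² × 33000 = 0.006719 W

Final answer: 0.006719 W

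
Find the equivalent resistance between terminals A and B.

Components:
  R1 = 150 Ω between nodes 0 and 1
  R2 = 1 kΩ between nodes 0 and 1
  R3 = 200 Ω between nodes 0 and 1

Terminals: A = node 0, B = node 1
Reduce the network between node 0 (A) and node 1 (B) by series/parallel combination:
  Rp1 = R1 ‖ R2 ‖ R3 (parallel, all between nodes 0 and 1) = 1/(1/150 + 1/1000 + 1/200) = 78.95 Ω
R_eq = 78.95 Ω

Final answer: 78.95 Ω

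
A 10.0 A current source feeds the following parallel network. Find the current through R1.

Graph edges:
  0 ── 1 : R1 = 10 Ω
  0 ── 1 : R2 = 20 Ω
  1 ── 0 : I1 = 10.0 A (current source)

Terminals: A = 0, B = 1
All resistors sit directly between nodes 0 and 1, so they are in parallel and share one voltage V; the full source current 10 A splits among them.
1/R_par = 1/10 + 1/20 = 0.15 S  =>  R_par = 6.667 Ω
V = I × R_par = 10 × 6.667 = 66.67 V
I_R1 = V/R1 = 66.67/10 = 6.667 A

Final answer: 6.667 A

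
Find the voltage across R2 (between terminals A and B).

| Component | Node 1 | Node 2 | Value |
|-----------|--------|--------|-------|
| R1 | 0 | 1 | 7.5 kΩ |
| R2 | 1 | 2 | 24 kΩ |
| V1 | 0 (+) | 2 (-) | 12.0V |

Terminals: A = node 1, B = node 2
R1 and R2 are in series across V1 (node 0 → node 1 → node 2), and the output A–B is taken across R2, so this is a voltage divider.
Series current: I = V1/(R1 + R2) = 12/(7500 + 24000) = 12/31500 = 0.000381 A
V_R2 = I × R2 = V1 × R2/(R1 + R2) = 12 × 24000/31500 = 9.143 V

Final answer: 9.143 V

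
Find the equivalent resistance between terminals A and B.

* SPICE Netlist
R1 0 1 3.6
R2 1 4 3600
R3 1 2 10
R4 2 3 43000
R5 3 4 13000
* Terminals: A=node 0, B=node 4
Reduce the network between node 0 (A) and node 4 (B) by series/parallel combination:
  Rs1 = R3 + R4 (series, joined only at node 2) = 10 + 43000 = 43010 Ω
  Rs2 = R5 + Rs1 (series, joined only at node 3) = 13000 + 43010 = 56010 Ω
  Rp1 = R2 ‖ Rs2 (parallel, both between nodes 1 and 4) = 1/(1/3600 + 1/56010) = 3383 Ω
  Rs3 = R1 + Rp1 (series, joined only at node 1) = 3.6 + 3383 = 3386 Ω
R_eq = 3.386 kΩ

Final answer: 3.386 kΩ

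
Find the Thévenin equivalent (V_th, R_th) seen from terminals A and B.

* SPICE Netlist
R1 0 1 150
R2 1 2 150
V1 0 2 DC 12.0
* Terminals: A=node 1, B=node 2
Step 1 — V_th is the open-circuit voltage V_A - V_B (nothing connected across the terminals).
Nodal analysis, taking node 2 as the 0 V reference.
Source V1 fixes V_0 = 12 V.
KCL at each unknown node (sum of currents leaving = 0; resistances in Ω):
  Node 1: (V_1 - 12)/150 + (V_1 - 0)/150 = 0
Collecting terms: 0.01333 × V_1 = 0.08  =>  V_1 = 6 V
V_th = V_1 - V_2 = 6 - 0 = 6 V
Step 2 — R_th: zero the source — replace V1 by a short circuit (node 2 merges into node 0) — and find the resistance seen between A (node 1) and B (node 0).
Reduce the network between node 1 (A) and node 0 (B) by series/parallel combination:
  Rp1 = R1 ‖ R2 (parallel, both between nodes 0 and 1) = 1/(1/150 + 1/150) = 75 Ω
R_th = 75 Ω

Final answer: V_th = 6 V, R_th = 75 Ω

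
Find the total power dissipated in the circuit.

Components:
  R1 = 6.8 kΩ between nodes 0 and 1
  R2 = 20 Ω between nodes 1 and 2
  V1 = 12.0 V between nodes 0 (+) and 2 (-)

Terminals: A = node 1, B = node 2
Nodal analysis, taking node 2 as the 0 V reference.
Source V1 fixes V_0 = 12 V.
KCL at each unknown node (sum of currents leaving = 0; resistances in Ω):
  Node 1: (V_1 - 12)/6800 + (V_1 - 0)/20 = 0
Collecting terms: 0.05015 × V_1 = 0.001765  =>  V_1 = 0.03519 V
Power in each resistor, P = (ΔV)²/R:
  P_R1 = (12 - 0.03519)²/6800 = 0.02105 W
  P_R2 = (0.03519 - 0)²/20 = 0.00006192 W
P_total = P_R1 + P_R2 = 0.02111 W

Final answer: 0.02111 W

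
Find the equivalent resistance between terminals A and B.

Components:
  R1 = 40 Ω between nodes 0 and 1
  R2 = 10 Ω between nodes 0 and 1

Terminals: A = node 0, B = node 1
Reduce the network between node 0 (A) and node 1 (B) by series/parallel combination:
  Rp1 = R1 ‖ R2 (parallel, both between nodes 0 and 1) = 1/(1/40 + 1/10) = 8 Ω
R_eq = 8 Ω

Final answer: 8 Ω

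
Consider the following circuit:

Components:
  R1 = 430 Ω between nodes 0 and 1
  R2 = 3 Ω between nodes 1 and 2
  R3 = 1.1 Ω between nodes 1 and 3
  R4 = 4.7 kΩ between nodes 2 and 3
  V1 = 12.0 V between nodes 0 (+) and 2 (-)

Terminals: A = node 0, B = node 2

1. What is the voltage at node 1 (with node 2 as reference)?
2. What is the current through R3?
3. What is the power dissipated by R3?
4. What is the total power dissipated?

Nodal analysis, taking node 2 as the 0 V reference.
Source V1 fixes V_0 = 12 V.
KCL at each unknown node (sum of currents leaving = 0; resistances in Ω):
  Node 1: (V_1 - 12)/430 + (V_1 - 0)/3 + (V_1 - V_3)/1.1 = 0
  Node 3: (V_3 - V_1)/1.1 + (V_3 - 0)/4700 = 0
Collecting terms (coefficients in siemens):
  1.245·V_1 - 0.9091·V_3 = 0.02791
  0.9093·V_3 - 0.9091·V_1 = 0
Determinant D = (1.245)(0.9093) - (-0.9091)(-0.9091) = 0.3054
V_1 = [(0.02791)(0.9093) - (-0.9091)(0)]/D = 0.08309 V
V_3 = [(1.245)(0) - (0.02791)(-0.9091)]/D = 0.08307 V
Part 1:
  Read off the nodal solution: V_1 = 0.08309 V
Part 2:
  I_R3 = (V_1 - V_3)/R3 = (0.08309 - 0.08307)/1.1 = 0.00001767 A
  Magnitude: I_R3 = 0.00001767 A
Part 3:
  I_R3 = (V_1 - V_3)/R3 = (0.08309 - 0.08307)/1.1 = 0.00001767 A
  P_R3 = I_R3² × R3 = (0.00001767)² × 1.1 = 0.0000000003436 W
Part 4:
  Power in each resistor, P = (ΔV)²/R:
    P_R1 = (12 - 0.08309)²/430 = 0.3303 W
    P_R2 = (0.08309 - 0)²/3 = 0.002301 W
    P_R3 = (0.08309 - 0.08307)²/1.1 = 0.0000000003436 W
    P_R4 = (0 - 0.08307)²/4700 = 0.000001468 W
  P_total = P_R1 + P_R2 + P_R3 + P_R4 = 0.3326 W

Final answers:
1. V_1 = 0.08309 V
2. I_R3 = 1.767e-05 A
3. P_R3 = 3.436e-10 W
4. P_total = 0.3326 W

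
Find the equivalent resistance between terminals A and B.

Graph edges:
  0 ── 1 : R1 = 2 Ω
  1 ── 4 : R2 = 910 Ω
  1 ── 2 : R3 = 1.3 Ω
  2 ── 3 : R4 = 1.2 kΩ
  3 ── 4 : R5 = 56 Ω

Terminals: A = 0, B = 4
Reduce the network between node 0 (A) and node 4 (B) by series/parallel combination:
  Rs1 = R3 + R4 (series, joined only at node 2) = 1.3 + 1200 = 1201 Ω
  Rs2 = R5 + Rs1 (series, joined only at node 3) = 56 + 1201 = 1257 Ω
  Rp1 = R2 ‖ Rs2 (parallel, both between nodes 1 and 4) = 1/(1/910 + 1/1257) = 527.9 Ω
  Rs3 = R1 + Rp1 (series, joined only at node 1) = 2 + 527.9 = 529.9 Ω
R_eq = 529.9 Ω

Final answer: 529.9 Ω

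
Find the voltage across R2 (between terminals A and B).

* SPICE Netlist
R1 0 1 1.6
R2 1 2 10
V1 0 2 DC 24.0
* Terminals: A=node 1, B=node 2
R1 and R2 are in series across V1 (node 0 → node 1 → node 2), and the output A–B is taken across R2, so this is a voltage divider.
Series current: I = V1/(R1 + R2) = 24/(1.6 + 10) = 24/11.6 = 2.069 A
V_R2 = I × R2 = V1 × R2/(R1 + R2) = 24 × 10/11.6 = 20.69 V

Final answer: 20.69 V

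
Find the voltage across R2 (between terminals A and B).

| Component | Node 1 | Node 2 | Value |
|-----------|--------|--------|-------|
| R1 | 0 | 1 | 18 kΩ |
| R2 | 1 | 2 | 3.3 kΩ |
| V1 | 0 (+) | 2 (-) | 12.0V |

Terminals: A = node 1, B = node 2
R1 and R2 are in series across V1 (node 0 → node 1 → node 2), and the output A–B is taken across R2, so this is a voltage divider.
Series current: I = V1/(R1 + R2) = 12/(18000 + 3300) = 12/21300 = 0.0005634 A
V_R2 = I × R2 = V1 × R2/(R1 + R2) = 12 × 3300/21300 = 1.859 V

Final answer: 1.859 V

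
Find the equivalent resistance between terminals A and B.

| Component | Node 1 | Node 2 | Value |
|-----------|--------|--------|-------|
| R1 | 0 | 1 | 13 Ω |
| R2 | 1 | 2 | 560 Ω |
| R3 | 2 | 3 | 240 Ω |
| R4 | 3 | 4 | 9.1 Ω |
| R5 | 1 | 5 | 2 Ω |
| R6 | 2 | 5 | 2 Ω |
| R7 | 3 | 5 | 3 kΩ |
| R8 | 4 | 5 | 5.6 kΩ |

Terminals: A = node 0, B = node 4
The network is not a plain series/parallel combination. Inject a 1 A test current into terminal A (node 0) and return it from terminal B (node 4); then R_eq = V_A / (1 A).
Nodal analysis, taking node 4 as the 0 V reference.
Current source I_test pushes 1 A into node 0 and draws it out of node 4.
KCL at each unknown node (sum of currents leaving = 0; resistances in Ω):
  Node 0: (V_0 - V_1)/13 - 1 = 0
  Node 1: (V_1 - V_0)/13 + (V_1 - V_2)/560 + (V_1 - V_5)/2 = 0
  Node 2: (V_2 - V_1)/560 + (V_2 - V_3)/240 + (V_2 - V_5)/2 = 0
  Node 3: (V_3 - V_2)/240 + (V_3 - 0)/9.1 + (V_3 - V_5)/3000 = 0
  Node 5: (V_5 - V_1)/2 + (V_5 - V_2)/2 + (V_5 - V_3)/3000 + (V_5 - 0)/5600 = 0
Collecting terms (coefficients in siemens):
  0.07692·V_0 - 0.07692·V_1 = 1
  0.5787·V_1 - 0.07692·V_0 - 0.001786·V_2 - 0.5·V_5 = 0
  0.506·V_2 - 0.001786·V_1 - 0.004167·V_3 - 0.5·V_5 = 0
  0.1144·V_3 - 0.004167·V_2 - 0.0003333·V_5 = 0
  1.001·V_5 - 0.5·V_1 - 0.5·V_2 - 0.0003333·V_3 = 0
Solving these 5 simultaneous equations (Gaussian elimination) gives:
  V_0 = 238.7 V, V_1 = 225.7 V, V_2 = 222 V, V_3 = 8.736 V
  V_5 = 223.7 V
R_eq = V_0 / 1 A = 238.7 Ω

Final answer: 238.7 Ω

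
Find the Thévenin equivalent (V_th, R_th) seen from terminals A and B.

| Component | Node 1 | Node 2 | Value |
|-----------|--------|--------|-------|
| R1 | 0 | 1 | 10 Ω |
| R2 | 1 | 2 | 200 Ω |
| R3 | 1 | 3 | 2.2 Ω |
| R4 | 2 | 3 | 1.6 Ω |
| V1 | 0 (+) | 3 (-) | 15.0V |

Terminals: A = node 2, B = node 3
Step 1 — V_th is the open-circuit voltage V_A - V_B (nothing connected across the terminals).
Nodal analysis, taking node 3 as the 0 V reference.
Source V1 fixes V_0 = 15 V.
KCL at each unknown node (sum of currents leaving = 0; resistances in Ω):
  Node 1: (V_1 - 15)/10 + (V_1 - V_2)/200 + (V_1 - 0)/2.2 = 0
  Node 2: (V_2 - V_1)/200 + (V_2 - 0)/1.6 = 0
Collecting terms (coefficients in siemens):
  0.5595·V_1 - 0.005·V_2 = 1.5
  0.63·V_2 - 0.005·V_1 = 0
Determinant D = (0.5595)(0.63) - (-0.005)(-0.005) = 0.3525
V_1 = [(1.5)(0.63) - (-0.005)(0)]/D = 2.681 V
V_2 = [(0.5595)(0) - (1.5)(-0.005)]/D = 0.02128 V
V_th = V_2 - V_3 = 0.02128 - 0 = 0.02128 V
Step 2 — R_th: zero the source — replace V1 by a short circuit (node 3 merges into node 0) — and find the resistance seen between A (node 2) and B (node 0).
Reduce the network between node 2 (A) and node 0 (B) by series/parallel combination:
  Rp1 = R1 ‖ R3 (parallel, both between nodes 0 and 1) = 1/(1/10 + 1/2.2) = 1.803 Ω
  Rs1 = R2 + Rp1 (series, joined only at node 1) = 200 + 1.803 = 201.8 Ω
  Rp2 = R4 ‖ Rs1 (parallel, both between nodes 0 and 2) = 1/(1/1.6 + 1/201.8) = 1.587 Ω
R_th = 1.587 Ω

Final answer: V_th = 0.02128 V, R_th = 1.587 Ω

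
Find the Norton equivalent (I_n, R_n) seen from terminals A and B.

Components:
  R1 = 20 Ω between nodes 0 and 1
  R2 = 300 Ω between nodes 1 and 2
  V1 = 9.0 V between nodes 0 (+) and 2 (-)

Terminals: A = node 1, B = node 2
Find the Thévenin equivalent first; then I_n = V_th/R_th and R_n = R_th.
Step 1 — V_th is the open-circuit voltage V_A - V_B (nothing connected across the terminals).
Nodal analysis, taking node 2 as the 0 V reference.
Source V1 fixes V_0 = 9 V.
KCL at each unknown node (sum of currents leaving = 0; resistances in Ω):
  Node 1: (V_1 - 9)/20 + (V_1 - 0)/300 = 0
Collecting terms: 0.05333 × V_1 = 0.45  =>  V_1 = 8.438 V
V_th = V_1 - V_2 = 8.438 - 0 = 8.438 V
Step 2 — R_th: zero the source — replace V1 by a short circuit (node 2 merges into node 0) — and find the resistance seen between A (node 1) and B (node 0).
Reduce the network between node 1 (A) and node 0 (B) by series/parallel combination:
  Rp1 = R1 ‖ R2 (parallel, both between nodes 0 and 1) = 1/(1/20 + 1/300) = 18.75 Ω
R_th = 18.75 Ω
I_n = V_th/R_th = 8.438/18.75 = 0.45 A, and R_n = R_th = 18.75 Ω

Final answer: I_n = 0.45 A, R_n = 18.75 Ω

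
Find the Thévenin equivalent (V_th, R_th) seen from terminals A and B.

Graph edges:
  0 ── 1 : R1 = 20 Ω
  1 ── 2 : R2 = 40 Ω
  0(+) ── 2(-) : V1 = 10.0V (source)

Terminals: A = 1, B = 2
Step 1 — V_th is the open-circuit voltage V_A - V_B (nothing connected across the terminals).
Nodal analysis, taking node 2 as the 0 V reference.
Source V1 fixes V_0 = 10 V.
KCL at each unknown node (sum of currents leaving = 0; resistances in Ω):
  Node 1: (V_1 - 10)/20 + (V_1 - 0)/40 = 0
Collecting terms: 0.075 × V_1 = 0.5  =>  V_1 = 6.667 V
V_th = V_1 - V_2 = 6.667 - 0 = 6.667 V
Step 2 — R_th: zero the source — replace V1 by a short circuit (node 2 merges into node 0) — and find the resistance seen between A (node 1) and B (node 0).
Reduce the network between node 1 (A) and node 0 (B) by series/parallel combination:
  Rp1 = R1 ‖ R2 (parallel, both between nodes 0 and 1) = 1/(1/20 + 1/40) = 13.33 Ω
R_th = 13.33 Ω

Final answer: V_th = 6.667 V, R_th = 13.33 Ω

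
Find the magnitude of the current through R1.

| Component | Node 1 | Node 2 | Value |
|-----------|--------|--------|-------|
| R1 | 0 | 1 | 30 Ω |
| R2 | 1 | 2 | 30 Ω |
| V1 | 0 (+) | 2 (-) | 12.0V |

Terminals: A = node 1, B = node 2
Nodal analysis, taking node 2 as the 0 V reference.
Source V1 fixes V_0 = 12 V.
KCL at each unknown node (sum of currents leaving = 0; resistances in Ω):
  Node 1: (V_1 - 12)/30 + (V_1 - 0)/30 = 0
Collecting terms: 0.06667 × V_1 = 0.4  =>  V_1 = 6 V
I_R1 = (V_0 - V_1)/R1 = (12 - 6)/30 = 0.2 A
|I_R1| = 0.2 A

Final answer: |I_R1| = 0.2 A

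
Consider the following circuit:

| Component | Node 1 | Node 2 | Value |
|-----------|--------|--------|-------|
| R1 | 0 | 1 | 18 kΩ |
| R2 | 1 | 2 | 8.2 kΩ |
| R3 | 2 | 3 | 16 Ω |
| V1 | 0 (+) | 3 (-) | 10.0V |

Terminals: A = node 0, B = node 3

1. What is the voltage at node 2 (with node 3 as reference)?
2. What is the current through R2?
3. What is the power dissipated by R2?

Nodal analysis, taking node 3 as the 0 V reference.
Source V1 fixes V_0 = 10 V.
KCL at each unknown node (sum of currents leaving = 0; resistances in Ω):
  Node 1: (V_1 - 10)/18000 + (V_1 - V_2)/8200 = 0
  Node 2: (V_2 - V_1)/8200 + (V_2 - 0)/16 = 0
Collecting terms (coefficients in siemens):
  0.0001775·V_1 - 0.000122·V_2 = 0.0005556
  0.06262·V_2 - 0.000122·V_1 = 0
Determinant D = (0.0001775)(0.06262) - (-0.000122)(-0.000122) = 0.0000111
V_1 = [(0.0005556)(0.06262) - (-0.000122)(0)]/D = 3.134 V
V_2 = [(0.0001775)(0) - (0.0005556)(-0.000122)]/D = 0.006103 V
Part 1:
  Read off the nodal solution: V_2 = 0.006103 V
Part 2:
  I_R2 = (V_1 - V_2)/R2 = (3.134 - 0.006103)/8200 = 0.0003814 A
  Magnitude: I_R2 = 0.0003814 A
Part 3:
  I_R2 = (V_1 - V_2)/R2 = (3.134 - 0.006103)/8200 = 0.0003814 A
  P_R2 = I_R2² × R2 = (0.0003814)² × 8200 = 0.001193 W

Final answers:
1. V_2 = 0.006103 V
2. I_R2 = 0.0003814 A
3. P_R2 = 0.001193 W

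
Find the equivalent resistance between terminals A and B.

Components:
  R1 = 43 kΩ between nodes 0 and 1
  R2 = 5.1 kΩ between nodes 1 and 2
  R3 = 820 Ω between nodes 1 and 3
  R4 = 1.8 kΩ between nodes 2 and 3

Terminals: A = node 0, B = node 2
Reduce the network between node 0 (A) and node 2 (B) by series/parallel combination:
  Rs1 = R3 + R4 (series, joined only at node 3) = 820 + 1800 = 2620 Ω
  Rp1 = R2 ‖ Rs1 (parallel, both between nodes 1 and 2) = 1/(1/5100 + 1/2620) = 1731 Ω
  Rs2 = R1 + Rp1 (series, joined only at node 1) = 43000 + 1731 = 44730 Ω
R_eq = 44.73 kΩ

Final answer: 44.73 kΩ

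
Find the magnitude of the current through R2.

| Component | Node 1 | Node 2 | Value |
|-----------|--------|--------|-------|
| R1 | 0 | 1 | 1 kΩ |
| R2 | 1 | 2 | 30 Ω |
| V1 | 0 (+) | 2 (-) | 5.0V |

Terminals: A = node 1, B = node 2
Nodal analysis, taking node 2 as the 0 V reference.
Source V1 fixes V_0 = 5 V.
KCL at each unknown node (sum of currents leaving = 0; resistances in Ω):
  Node 1: (V_1 - 5)/1000 + (V_1 - 0)/30 = 0
Collecting terms: 0.03433 × V_1 = 0.005  =>  V_1 = 0.1456 V
I_R2 = (V_1 - V_2)/R2 = (0.1456 - 0)/30 = 0.004854 A
|I_R2| = 0.004854 A

Final answer: |I_R2| = 0.004854 A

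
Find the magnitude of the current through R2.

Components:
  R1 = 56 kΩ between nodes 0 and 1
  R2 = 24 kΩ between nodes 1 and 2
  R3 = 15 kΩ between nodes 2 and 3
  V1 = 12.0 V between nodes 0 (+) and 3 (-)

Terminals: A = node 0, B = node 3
Nodal analysis, taking node 3 as the 0 V reference.
Source V1 fixes V_0 = 12 V.
KCL at each unknown node (sum of currents leaving = 0; resistances in Ω):
  Node 1: (V_1 - 12)/56000 + (V_1 - V_2)/24000 = 0
  Node 2: (V_2 - V_1)/24000 + (V_2 - 0)/15000 = 0
Collecting terms (coefficients in siemens):
  0.00005952·V_1 - 0.00004167·V_2 = 0.0002143
  0.0001083·V_2 - 0.00004167·V_1 = 0
Determinant D = (0.00005952)(0.0001083) - (-0.00004167)(-0.00004167) = 0.000000004712
V_1 = [(0.0002143)(0.0001083) - (-0.00004167)(0)]/D = 4.926 V
V_2 = [(0.00005952)(0) - (0.0002143)(-0.00004167)]/D = 1.895 V
I_R2 = (V_1 - V_2)/R2 = (4.926 - 1.895)/24000 = 0.0001263 A
|I_R2| = 0.0001263 A

Final answer: |I_R2| = 0.0001263 A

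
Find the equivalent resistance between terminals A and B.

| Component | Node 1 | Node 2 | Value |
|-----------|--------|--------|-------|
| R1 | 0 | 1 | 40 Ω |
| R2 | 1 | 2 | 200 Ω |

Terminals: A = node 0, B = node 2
Reduce the network between node 0 (A) and node 2 (B) by series/parallel combination:
  Rs1 = R1 + R2 (series, joined only at node 1) = 40 + 200 = 240 Ω
R_eq = 240 Ω

Final answer: 240 Ω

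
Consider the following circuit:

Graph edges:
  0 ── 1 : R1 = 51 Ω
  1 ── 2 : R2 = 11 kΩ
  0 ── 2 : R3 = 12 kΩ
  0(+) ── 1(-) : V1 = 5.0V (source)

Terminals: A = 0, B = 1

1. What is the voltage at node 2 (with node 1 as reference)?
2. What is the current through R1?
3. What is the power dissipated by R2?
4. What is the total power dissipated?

Nodal analysis, taking node 1 as the 0 V reference.
Source V1 fixes V_0 = 5 V.
KCL at each unknown node (sum of currents leaving = 0; resistances in Ω):
  Node 2: (V_2 - 0)/11000 + (V_2 - 5)/12000 = 0
Collecting terms: 0.0001742 × V_2 = 0.0004167  =>  V_2 = 2.391 V
Part 1:
  Read off the nodal solution: V_2 = 2.391 V
Part 2:
  I_R1 = (V_0 - V_1)/R1 = (5 - 0)/51 = 0.09804 A
  Magnitude: I_R1 = 0.09804 A
Part 3:
  I_R2 = (V_1 - V_2)/R2 = (0 - 2.391)/11000 = -0.0002174 A
  P_R2 = I_R2² × R2 = (-0.0002174)² × 11000 = 0.0005198 W
Part 4:
  Power in each resistor, P = (ΔV)²/R:
    P_R1 = (5 - 0)²/51 = 0.4902 W
    P_R2 = (0 - 2.391)²/11000 = 0.0005198 W
    P_R3 = (5 - 2.391)²/12000 = 0.0005671 W
  P_total = P_R1 + P_R2 + P_R3 = 0.4913 W

Final answers:
1. V_2 = 2.391 V
2. I_R1 = 0.09804 A
3. P_R2 = 0.0005198 W
4. P_total = 0.4913 W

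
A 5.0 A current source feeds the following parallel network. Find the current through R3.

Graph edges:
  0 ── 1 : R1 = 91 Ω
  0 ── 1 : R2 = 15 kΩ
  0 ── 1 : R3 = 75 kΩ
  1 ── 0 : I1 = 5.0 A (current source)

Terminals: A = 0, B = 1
All resistors sit directly between nodes 0 and 1, so they are in parallel and share one voltage V; the full source current 5 A splits among them.
1/R_par = 1/91 + 1/15000 + 1/75000 = 0.01107 S  =>  R_par = 90.34 Ω
V = I × R_par = 5 × 90.34 = 451.7 V
I_R3 = V/R3 = 451.7/75000 = 0.006023 A

Final answer: 0.006023 A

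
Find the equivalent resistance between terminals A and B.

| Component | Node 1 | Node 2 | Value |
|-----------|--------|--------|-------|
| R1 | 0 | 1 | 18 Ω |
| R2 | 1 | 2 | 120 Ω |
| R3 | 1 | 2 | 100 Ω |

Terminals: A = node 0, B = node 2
Reduce the network between node 0 (A) and node 2 (B) by series/parallel combination:
  Rp1 = R2 ‖ R3 (parallel, both between nodes 1 and 2) = 1/(1/120 + 1/100) = 54.55 Ω
  Rs1 = R1 + Rp1 (series, joined only at node 1) = 18 + 54.55 = 72.55 Ω
R_eq = 72.55 Ω

Final answer: 72.55 Ω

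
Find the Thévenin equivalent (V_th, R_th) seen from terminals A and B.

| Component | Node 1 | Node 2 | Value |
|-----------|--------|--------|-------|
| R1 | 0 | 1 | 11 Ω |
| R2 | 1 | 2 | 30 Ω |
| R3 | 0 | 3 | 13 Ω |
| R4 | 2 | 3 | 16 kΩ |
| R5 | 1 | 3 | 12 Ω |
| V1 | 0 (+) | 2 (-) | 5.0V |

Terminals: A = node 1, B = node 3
Step 1 — V_th is the open-circuit voltage V_A - V_B (nothing connected across the terminals).
Nodal analysis, taking node 2 as the 0 V reference.
Source V1 fixes V_0 = 5 V.
KCL at each unknown node (sum of currents leaving = 0; resistances in Ω):
  Node 1: (V_1 - 5)/11 + (V_1 - 0)/30 + (V_1 - V_3)/12 = 0
  Node 3: (V_3 - 5)/13 + (V_3 - 0)/16000 + (V_3 - V_1)/12 = 0
Collecting terms (coefficients in siemens):
  0.2076·V_1 - 0.08333·V_3 = 0.4545
  0.1603·V_3 - 0.08333·V_1 = 0.3846
Determinant D = (0.2076)(0.1603) - (-0.08333)(-0.08333) = 0.02633
V_1 = [(0.4545)(0.1603) - (-0.08333)(0.3846)]/D = 3.984 V
V_3 = [(0.2076)(0.3846) - (0.4545)(-0.08333)]/D = 4.47 V
V_th = V_1 - V_3 = 3.984 - 4.47 = -0.4858 V
Step 2 — R_th: zero the source — replace V1 by a short circuit (node 2 merges into node 0) — and find the resistance seen between A (node 1) and B (node 3).
Reduce the network between node 1 (A) and node 3 (B) by series/parallel combination:
  Rp1 = R1 ‖ R2 (parallel, both between nodes 0 and 1) = 1/(1/11 + 1/30) = 8.049 Ω
  Rp2 = R3 ‖ R4 (parallel, both between nodes 0 and 3) = 1/(1/13 + 1/16000) = 12.99 Ω
  Rs1 = Rp1 + Rp2 (series, joined only at node 0) = 8.049 + 12.99 = 21.04 Ω
  Rp3 = R5 ‖ Rs1 (parallel, both between nodes 1 and 3) = 1/(1/12 + 1/21.04) = 7.641 Ω
R_th = 7.641 Ω

Final answer: V_th = -0.4858 V, R_th = 7.641 Ω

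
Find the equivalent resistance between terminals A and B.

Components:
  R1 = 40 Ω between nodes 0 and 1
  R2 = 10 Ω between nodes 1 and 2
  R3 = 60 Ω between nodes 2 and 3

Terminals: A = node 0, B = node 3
Reduce the network between node 0 (A) and node 3 (B) by series/parallel combination:
  Rs1 = R1 + R2 (series, joined only at node 1) = 40 + 10 = 50 Ω
  Rs2 = R3 + Rs1 (series, joined only at node 2) = 60 + 50 = 110 Ω
R_eq = 110 Ω

Final answer: 110 Ω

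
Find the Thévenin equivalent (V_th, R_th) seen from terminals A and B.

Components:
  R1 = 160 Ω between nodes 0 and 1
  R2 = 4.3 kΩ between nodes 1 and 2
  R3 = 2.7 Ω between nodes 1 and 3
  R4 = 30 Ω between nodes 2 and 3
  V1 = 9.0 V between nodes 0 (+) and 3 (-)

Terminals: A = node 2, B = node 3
Step 1 — V_th is the open-circuit voltage V_A - V_B (nothing connected across the terminals).
Nodal analysis, taking node 3 as the 0 V reference.
Source V1 fixes V_0 = 9 V.
KCL at each unknown node (sum of currents leaving = 0; resistances in Ω):
  Node 1: (V_1 - 9)/160 + (V_1 - V_2)/4300 + (V_1 - 0)/2.7 = 0
  Node 2: (V_2 - V_1)/4300 + (V_2 - 0)/30 = 0
Collecting terms (coefficients in siemens):
  0.3769·V_1 - 0.0002326·V_2 = 0.05625
  0.03357·V_2 - 0.0002326·V_1 = 0
Determinant D = (0.3769)(0.03357) - (-0.0002326)(-0.0002326) = 0.01265
V_1 = [(0.05625)(0.03357) - (-0.0002326)(0)]/D = 0.1493 V
V_2 = [(0.3769)(0) - (0.05625)(-0.0002326)]/D = 0.001034 V
V_th = V_2 - V_3 = 0.001034 - 0 = 0.001034 V
Step 2 — R_th: zero the source — replace V1 by a short circuit (node 3 merges into node 0) — and find the resistance seen between A (node 2) and B (node 0).
Reduce the network between node 2 (A) and node 0 (B) by series/parallel combination:
  Rp1 = R1 ‖ R3 (parallel, both between nodes 0 and 1) = 1/(1/160 + 1/2.7) = 2.655 Ω
  Rs1 = R2 + Rp1 (series, joined only at node 1) = 4300 + 2.655 = 4303 Ω
  Rp2 = R4 ‖ Rs1 (parallel, both between nodes 0 and 2) = 1/(1/30 + 1/4303) = 29.79 Ω
R_th = 29.79 Ω

Final answer: V_th = 0.001034 V, R_th = 29.79 Ω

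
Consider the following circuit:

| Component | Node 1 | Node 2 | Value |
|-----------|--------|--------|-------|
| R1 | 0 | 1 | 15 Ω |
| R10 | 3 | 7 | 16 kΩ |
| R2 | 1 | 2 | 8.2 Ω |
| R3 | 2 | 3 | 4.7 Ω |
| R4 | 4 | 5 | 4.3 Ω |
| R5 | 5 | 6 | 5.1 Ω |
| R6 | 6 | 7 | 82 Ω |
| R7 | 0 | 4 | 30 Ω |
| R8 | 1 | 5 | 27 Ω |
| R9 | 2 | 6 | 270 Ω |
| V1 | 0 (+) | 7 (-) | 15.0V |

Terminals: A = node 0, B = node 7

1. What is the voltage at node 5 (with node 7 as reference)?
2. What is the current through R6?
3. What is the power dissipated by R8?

Nodal analysis, taking node 7 as the 0 V reference.
Source V1 fixes V_0 = 15 V.
KCL at each unknown node (sum of currents leaving = 0; resistances in Ω):
  Node 1: (V_1 - 15)/15 + (V_1 - V_2)/8.2 + (V_1 - V_5)/27 = 0
  Node 2: (V_2 - V_1)/8.2 + (V_2 - V_3)/4.7 + (V_2 - V_6)/270 = 0
  Node 3: (V_3 - V_2)/4.7 + (V_3 - 0)/16000 = 0
  Node 4: (V_4 - V_5)/4.3 + (V_4 - 15)/30 = 0
  Node 5: (V_5 - V_4)/4.3 + (V_5 - V_6)/5.1 + (V_5 - V_1)/27 = 0
  Node 6: (V_6 - V_5)/5.1 + (V_6 - 0)/82 + (V_6 - V_2)/270 = 0
Collecting terms (coefficients in siemens):
  0.2257·V_1 - 0.122·V_2 - 0.03704·V_5 = 1
  0.3384·V_2 - 0.122·V_1 - 0.2128·V_3 - 0.003704·V_6 = 0
  0.2128·V_3 - 0.2128·V_2 = 0
  0.2659·V_4 - 0.2326·V_5 = 0.5
  0.4657·V_5 - 0.03704·V_1 - 0.2326·V_4 - 0.1961·V_6 = 0
  0.212·V_6 - 0.003704·V_2 - 0.1961·V_5 = 0
Solving these 6 simultaneous equations (Gaussian elimination) gives:
  V_1 = 13.98 V, V_2 = 13.91 V, V_3 = 13.91 V, V_4 = 12.72 V
  V_5 = 12.4 V, V_6 = 11.71 V
Part 1:
  Read off the nodal solution: V_5 = 12.4 V
Part 2:
  I_R6 = (V_6 - V_7)/R6 = (11.71 - 0)/82 = 0.1428 A
  Magnitude: I_R6 = 0.1428 A
Part 3:
  I_R8 = (V_1 - V_5)/R8 = (13.98 - 12.4)/27 = 0.05876 A
  P_R8 = I_R8² × R8 = (0.05876)² × 27 = 0.09323 W

Final answers:
1. V_5 = 12.4 V
2. I_R6 = 0.1428 A
3. P_R8 = 0.09323 W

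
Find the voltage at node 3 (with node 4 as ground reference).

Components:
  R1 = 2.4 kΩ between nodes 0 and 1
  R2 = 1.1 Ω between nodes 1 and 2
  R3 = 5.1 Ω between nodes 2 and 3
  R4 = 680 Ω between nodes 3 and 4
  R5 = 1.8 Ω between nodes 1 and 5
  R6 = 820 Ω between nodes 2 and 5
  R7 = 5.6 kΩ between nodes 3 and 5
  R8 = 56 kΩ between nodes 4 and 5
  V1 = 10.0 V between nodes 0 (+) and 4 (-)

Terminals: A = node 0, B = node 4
Nodal analysis, taking node 4 as the 0 V reference.
Source V1 fixes V_0 = 10 V.
KCL at each unknown node (sum of currents leaving = 0; resistances in Ω):
  Node 1: (V_1 - 10)/2400 + (V_1 - V_2)/1.1 + (V_1 - V_5)/1.8 = 0
  Node 2: (V_2 - V_1)/1.1 + (V_2 - V_3)/5.1 + (V_2 - V_5)/820 = 0
  Node 3: (V_3 - V_2)/5.1 + (V_3 - 0)/680 + (V_3 - V_5)/5600 = 0
  Node 5: (V_5 - V_1)/1.8 + (V_5 - V_2)/820 + (V_5 - V_3)/5600 + (V_5 - 0)/56000 = 0
Collecting terms (coefficients in siemens):
  1.465·V_1 - 0.9091·V_2 - 0.5556·V_5 = 0.004167
  1.106·V_2 - 0.9091·V_1 - 0.1961·V_3 - 0.00122·V_5 = 0
  0.1977·V_3 - 0.1961·V_2 - 0.0001786·V_5 = 0
  0.557·V_5 - 0.5556·V_1 - 0.00122·V_2 - 0.0001786·V_3 = 0
Solving these 4 simultaneous equations (Gaussian elimination) gives:
  V_1 = 2.202 V, V_2 = 2.199 V, V_3 = 2.183 V, V_5 = 2.202 V
The requested potential is V_3 = 2.183 V.

Final answer: V_3 = 2.183 V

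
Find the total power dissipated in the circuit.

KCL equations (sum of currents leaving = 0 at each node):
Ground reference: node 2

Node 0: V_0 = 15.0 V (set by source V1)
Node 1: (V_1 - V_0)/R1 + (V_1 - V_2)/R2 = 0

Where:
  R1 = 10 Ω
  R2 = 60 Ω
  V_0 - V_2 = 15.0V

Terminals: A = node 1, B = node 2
Nodal analysis, taking node 2 as the 0 V reference.
Source V1 fixes V_0 = 15 V.
KCL at each unknown node (sum of currents leaving = 0; resistances in Ω):
  Node 1: (V_1 - 15)/10 + (V_1 - 0)/60 = 0
Collecting terms: 0.1167 × V_1 = 1.5  =>  V_1 = 12.86 V
Power in each resistor, P = (ΔV)²/R:
  P_R1 = (15 - 12.86)²/10 = 0.4592 W
  P_R2 = (12.86 - 0)²/60 = 2.755 W
P_total = P_R1 + P_R2 = 3.214 W

Final answer: 3.214 W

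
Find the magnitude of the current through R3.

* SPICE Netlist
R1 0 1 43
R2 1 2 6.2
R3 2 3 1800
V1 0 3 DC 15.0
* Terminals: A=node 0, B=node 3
Nodal analysis, taking node 3 as the 0 V reference.
Source V1 fixes V_0 = 15 V.
KCL at each unknown node (sum of currents leaving = 0; resistances in Ω):
  Node 1: (V_1 - 15)/43 + (V_1 - V_2)/6.2 = 0
  Node 2: (V_2 - V_1)/6.2 + (V_2 - 0)/1800 = 0
Collecting terms (coefficients in siemens):
  0.1845·V_1 - 0.1613·V_2 = 0.3488
  0.1618·V_2 - 0.1613·V_1 = 0
Determinant D = (0.1845)(0.1618) - (-0.1613)(-0.1613) = 0.003853
V_1 = [(0.3488)(0.1618) - (-0.1613)(0)]/D = 14.65 V
V_2 = [(0.1845)(0) - (0.3488)(-0.1613)]/D = 14.6 V
I_R3 = (V_2 - V_3)/R3 = (14.6 - 0)/1800 = 0.008112 A
|I_R3| = 0.008112 A

Final answer: |I_R3| = 0.008112 A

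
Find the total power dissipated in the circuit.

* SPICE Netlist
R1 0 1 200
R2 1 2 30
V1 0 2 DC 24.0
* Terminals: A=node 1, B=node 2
Nodal analysis, taking node 2 as the 0 V reference.
Source V1 fixes V_0 = 24 V.
KCL at each unknown node (sum of currents leaving = 0; resistances in Ω):
  Node 1: (V_1 - 24)/200 + (V_1 - 0)/30 = 0
Collecting terms: 0.03833 × V_1 = 0.12  =>  V_1 = 3.13 V
Power in each resistor, P = (ΔV)²/R:
  P_R1 = (24 - 3.13)²/200 = 2.178 W
  P_R2 = (3.13 - 0)²/30 = 0.3267 W
P_total = P_R1 + P_R2 = 2.504 W

Final answer: 2.504 W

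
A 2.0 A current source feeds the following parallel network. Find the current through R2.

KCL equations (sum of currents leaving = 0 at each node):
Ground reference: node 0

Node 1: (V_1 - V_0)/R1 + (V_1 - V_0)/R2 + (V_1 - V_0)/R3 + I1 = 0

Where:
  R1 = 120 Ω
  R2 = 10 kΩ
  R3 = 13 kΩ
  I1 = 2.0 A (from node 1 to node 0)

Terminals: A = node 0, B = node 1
All resistors sit directly between nodes 0 and 1, so they are in parallel and share one voltage V; the full source current 2 A splits among them.
1/R_par = 1/120 + 1/10000 + 1/13000 = 0.00851 S  =>  R_par = 117.5 Ω
V = I × R_par = 2 × 117.5 = 235 V
I_R2 = V/R2 = 235/10000 = 0.0235 A

Final answer: 0.0235 A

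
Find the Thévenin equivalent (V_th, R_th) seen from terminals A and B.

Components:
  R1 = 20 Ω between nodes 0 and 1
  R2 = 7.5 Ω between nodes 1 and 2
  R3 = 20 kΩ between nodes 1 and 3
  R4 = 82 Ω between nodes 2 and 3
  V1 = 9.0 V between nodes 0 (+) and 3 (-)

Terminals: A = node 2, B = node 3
Step 1 — V_th is the open-circuit voltage V_A - V_B (nothing connected across the terminals).
Nodal analysis, taking node 3 as the 0 V reference.
Source V1 fixes V_0 = 9 V.
KCL at each unknown node (sum of currents leaving = 0; resistances in Ω):
  Node 1: (V_1 - 9)/20 + (V_1 - V_2)/7.5 + (V_1 - 0)/20000 = 0
  Node 2: (V_2 - V_1)/7.5 + (V_2 - 0)/82 = 0
Collecting terms (coefficients in siemens):
  0.1834·V_1 - 0.1333·V_2 = 0.45
  0.1455·V_2 - 0.1333·V_1 = 0
Determinant D = (0.1834)(0.1455) - (-0.1333)(-0.1333) = 0.00891
V_1 = [(0.45)(0.1455) - (-0.1333)(0)]/D = 7.35 V
V_2 = [(0.1834)(0) - (0.45)(-0.1333)]/D = 6.734 V
V_th = V_2 - V_3 = 6.734 - 0 = 6.734 V
Step 2 — R_th: zero the source — replace V1 by a short circuit (node 3 merges into node 0) — and find the resistance seen between A (node 2) and B (node 0).
Reduce the network between node 2 (A) and node 0 (B) by series/parallel combination:
  Rp1 = R1 ‖ R3 (parallel, both between nodes 0 and 1) = 1/(1/20 + 1/20000) = 19.98 Ω
  Rs1 = R2 + Rp1 (series, joined only at node 1) = 7.5 + 19.98 = 27.48 Ω
  Rp2 = R4 ‖ Rs1 (parallel, both between nodes 0 and 2) = 1/(1/82 + 1/27.48) = 20.58 Ω
R_th = 20.58 Ω

Final answer: V_th = 6.734 V, R_th = 20.58 Ω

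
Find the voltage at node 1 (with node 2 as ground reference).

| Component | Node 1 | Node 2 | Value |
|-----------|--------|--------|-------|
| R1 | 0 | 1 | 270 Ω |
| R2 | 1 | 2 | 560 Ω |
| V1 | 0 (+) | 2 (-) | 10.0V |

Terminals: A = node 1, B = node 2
Nodal analysis, taking node 2 as the 0 V reference.
Source V1 fixes V_0 = 10 V.
KCL at each unknown node (sum of currents leaving = 0; resistances in Ω):
  Node 1: (V_1 - 10)/270 + (V_1 - 0)/560 = 0
Collecting terms: 0.005489 × V_1 = 0.03704  =>  V_1 = 6.747 V
The requested potential is V_1 = 6.747 V.

Final answer: V_1 = 6.747 V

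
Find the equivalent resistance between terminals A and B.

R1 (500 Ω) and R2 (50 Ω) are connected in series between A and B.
Reduce the network between node 0 (A) and node 2 (B) by series/parallel combination:
  Rs1 = R1 + R2 (series, joined only at node 1) = 500 + 50 = 550 Ω
R_eq = 550 Ω

Final answer: 550 Ω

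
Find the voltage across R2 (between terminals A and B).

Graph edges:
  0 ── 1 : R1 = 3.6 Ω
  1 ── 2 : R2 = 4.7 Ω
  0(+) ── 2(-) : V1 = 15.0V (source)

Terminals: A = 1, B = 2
R1 and R2 are in series across V1 (node 0 → node 1 → node 2), and the output A–B is taken across R2, so this is a voltage divider.
Series current: I = V1/(R1 + R2) = 15/(3.6 + 4.7) = 15/8.3 = 1.807 A
V_R2 = I × R2 = V1 × R2/(R1 + R2) = 15 × 4.7/8.3 = 8.494 V

Final answer: 8.494 V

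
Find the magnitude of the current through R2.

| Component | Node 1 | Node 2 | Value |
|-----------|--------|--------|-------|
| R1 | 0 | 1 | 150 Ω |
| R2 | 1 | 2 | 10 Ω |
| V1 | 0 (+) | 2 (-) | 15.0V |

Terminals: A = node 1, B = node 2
Nodal analysis, taking node 2 as the 0 V reference.
Source V1 fixes V_0 = 15 V.
KCL at each unknown node (sum of currents leaving = 0; resistances in Ω):
  Node 1: (V_1 - 15)/150 + (V_1 - 0)/10 = 0
Collecting terms: 0.1067 × V_1 = 0.1  =>  V_1 = 0.9375 V
I_R2 = (V_1 - V_2)/R2 = (0.9375 - 0)/10 = 0.09375 A
|I_R2| = 0.09375 A

Final answer: |I_R2| = 0.09375 A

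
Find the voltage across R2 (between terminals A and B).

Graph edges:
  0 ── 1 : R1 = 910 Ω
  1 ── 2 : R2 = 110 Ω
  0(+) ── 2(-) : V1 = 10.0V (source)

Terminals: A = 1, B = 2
R1 and R2 are in series across V1 (node 0 → node 1 → node 2), and the output A–B is taken across R2, so this is a voltage divider.
Series current: I = V1/(R1 + R2) = 10/(910 + 110) = 10/1020 = 0.009804 A
V_R2 = I × R2 = V1 × R2/(R1 + R2) = 10 × 110/1020 = 1.078 V

Final answer: 1.078 V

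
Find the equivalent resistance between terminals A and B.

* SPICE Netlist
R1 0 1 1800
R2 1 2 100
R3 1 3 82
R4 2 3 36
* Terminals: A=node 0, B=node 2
Reduce the network between node 0 (A) and node 2 (B) by series/parallel combination:
  Rs1 = R3 + R4 (series, joined only at node 3) = 82 + 36 = 118 Ω
  Rp1 = R2 ‖ Rs1 (parallel, both between nodes 1 and 2) = 1/(1/100 + 1/118) = 54.13 Ω
  Rs2 = R1 + Rp1 (series, joined only at node 1) = 1800 + 54.13 = 1854 Ω
R_eq = 1.854 kΩ

Final answer: 1.854 kΩ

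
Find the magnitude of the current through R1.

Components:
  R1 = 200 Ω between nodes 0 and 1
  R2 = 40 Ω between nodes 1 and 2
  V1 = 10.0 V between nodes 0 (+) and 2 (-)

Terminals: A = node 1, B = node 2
Nodal analysis, taking node 2 as the 0 V reference.
Source V1 fixes V_0 = 10 V.
KCL at each unknown node (sum of currents leaving = 0; resistances in Ω):
  Node 1: (V_1 - 10)/200 + (V_1 - 0)/40 = 0
Collecting terms: 0.03 × V_1 = 0.05  =>  V_1 = 1.667 V
I_R1 = (V_0 - V_1)/R1 = (10 - 1.667)/200 = 0.04167 A
|I_R1| = 0.04167 A

Final answer: |I_R1| = 0.04167 A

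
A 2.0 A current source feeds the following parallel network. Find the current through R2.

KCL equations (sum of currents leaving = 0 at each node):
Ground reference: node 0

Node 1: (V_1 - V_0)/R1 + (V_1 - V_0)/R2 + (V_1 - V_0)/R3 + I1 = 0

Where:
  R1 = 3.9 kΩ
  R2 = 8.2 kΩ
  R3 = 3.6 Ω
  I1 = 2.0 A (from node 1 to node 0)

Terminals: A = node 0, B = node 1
All resistors sit directly between nodes 0 and 1, so they are in parallel and share one voltage V; the full source current 2 A splits among them.
1/R_par = 1/3900 + 1/8200 + 1/3.6 = 0.2782 S  =>  R_par = 3.595 Ω
V = I × R_par = 2 × 3.595 = 7.19 V
I_R2 = V/R2 = 7.19/8200 = 0.0008769 A

Final answer: 0.0008769 A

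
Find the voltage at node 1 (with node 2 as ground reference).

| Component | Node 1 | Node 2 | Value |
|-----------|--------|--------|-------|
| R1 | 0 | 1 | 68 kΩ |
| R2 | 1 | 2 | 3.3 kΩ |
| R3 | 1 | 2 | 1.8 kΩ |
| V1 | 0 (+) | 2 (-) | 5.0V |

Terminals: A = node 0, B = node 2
Nodal analysis, taking node 2 as the 0 V reference.
Source V1 fixes V_0 = 5 V.
KCL at each unknown node (sum of currents leaving = 0; resistances in Ω):
  Node 1: (V_1 - 5)/68000 + (V_1 - 0)/3300 + (V_1 - 0)/1800 = 0
Collecting terms: 0.0008733 × V_1 = 0.00007353  =>  V_1 = 0.0842 V
The requested potential is V_1 = 0.0842 V.

Final answer: V_1 = 0.0842 V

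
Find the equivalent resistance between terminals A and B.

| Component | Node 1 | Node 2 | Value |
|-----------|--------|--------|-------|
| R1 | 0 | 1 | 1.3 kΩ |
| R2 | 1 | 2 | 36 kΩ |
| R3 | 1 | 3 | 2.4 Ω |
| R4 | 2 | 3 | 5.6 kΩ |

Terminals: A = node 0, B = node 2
Reduce the network between node 0 (A) and node 2 (B) by series/parallel combination:
  Rs1 = R3 + R4 (series, joined only at node 3) = 2.4 + 5600 = 5602 Ω
  Rp1 = R2 ‖ Rs1 (parallel, both between nodes 1 and 2) = 1/(1/36000 + 1/5602) = 4848 Ω
  Rs2 = R1 + Rp1 (series, joined only at node 1) = 1300 + 4848 = 6148 Ω
R_eq = 6.148 kΩ

Final answer: 6.148 kΩ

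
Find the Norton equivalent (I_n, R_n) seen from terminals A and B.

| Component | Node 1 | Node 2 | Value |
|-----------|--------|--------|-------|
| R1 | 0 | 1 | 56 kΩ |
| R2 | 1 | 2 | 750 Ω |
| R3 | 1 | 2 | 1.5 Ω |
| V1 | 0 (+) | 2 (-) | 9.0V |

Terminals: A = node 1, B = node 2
Find the Thévenin equivalent first; then I_n = V_th/R_th and R_n = R_th.
Step 1 — V_th is the open-circuit voltage V_A - V_B (nothing connected across the terminals).
Nodal analysis, taking node 2 as the 0 V reference.
Source V1 fixes V_0 = 9 V.
KCL at each unknown node (sum of currents leaving = 0; resistances in Ω):
  Node 1: (V_1 - 9)/56000 + (V_1 - 0)/750 + (V_1 - 0)/1.5 = 0
Collecting terms: 0.668 × V_1 = 0.0001607  =>  V_1 = 0.0002406 V
V_th = V_1 - V_2 = 0.0002406 - 0 = 0.0002406 V
Step 2 — R_th: zero the source — replace V1 by a short circuit (node 2 merges into node 0) — and find the resistance seen between A (node 1) and B (node 0).
Reduce the network between node 1 (A) and node 0 (B) by series/parallel combination:
  Rp1 = R1 ‖ R2 ‖ R3 (parallel, all between nodes 0 and 1) = 1/(1/56000 + 1/750 + 1/1.5) = 1.497 Ω
R_th = 1.497 Ω
I_n = V_th/R_th = 0.0002406/1.497 = 0.0001607 A, and R_n = R_th = 1.497 Ω

Final answer: I_n = 0.0001607 A, R_n = 1.497 Ω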